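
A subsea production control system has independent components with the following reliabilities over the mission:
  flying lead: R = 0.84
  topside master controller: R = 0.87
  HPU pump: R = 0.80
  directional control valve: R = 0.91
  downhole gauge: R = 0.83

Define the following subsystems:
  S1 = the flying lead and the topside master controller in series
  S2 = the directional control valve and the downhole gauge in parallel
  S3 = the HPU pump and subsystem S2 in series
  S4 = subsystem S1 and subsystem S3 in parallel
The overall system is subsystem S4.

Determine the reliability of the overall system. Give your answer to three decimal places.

0.943

Series (flying lead and topside master controller): 0.84000 × 0.87000 = 0.73080
Parallel (directional control valve and downhole gauge): 1 − (1 − 0.91000)(1 − 0.83000) = 0.98470
Series (HPU pump and [0.98470]): 0.80000 × 0.98470 = 0.78776
Parallel ([0.73080] and [0.78776]): 1 − (1 − 0.73080)(1 − 0.78776) = 0.943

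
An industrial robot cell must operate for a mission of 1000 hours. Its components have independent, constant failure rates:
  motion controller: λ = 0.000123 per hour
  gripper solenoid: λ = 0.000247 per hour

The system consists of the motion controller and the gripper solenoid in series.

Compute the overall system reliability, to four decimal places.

0.6907

R(motion controller) = exp(−0.000123 × 1000) = 0.884264
R(gripper solenoid) = exp(−0.000247 × 1000) = 0.781141
Series (motion controller and gripper solenoid): 0.884264 × 0.781141 = 0.6907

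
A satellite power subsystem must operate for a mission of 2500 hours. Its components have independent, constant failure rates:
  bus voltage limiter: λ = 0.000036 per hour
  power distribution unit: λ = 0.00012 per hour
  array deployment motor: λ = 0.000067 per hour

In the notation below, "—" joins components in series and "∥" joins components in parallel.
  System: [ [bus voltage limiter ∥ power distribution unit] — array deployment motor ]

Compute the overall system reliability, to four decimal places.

0.8269

R(bus voltage limiter) = exp(−0.000036 × 2500) = 0.913931
R(power distribution unit) = exp(−0.00012 × 2500) = 0.740818
R(array deployment motor) = exp(−0.000067 × 2500) = 0.845777
Parallel (bus voltage limiter and power distribution unit): 1 − (1 − 0.913931)(1 − 0.740818) = 0.977692
Series ([0.977692] and array deployment motor): 0.977692 × 0.845777 = 0.8269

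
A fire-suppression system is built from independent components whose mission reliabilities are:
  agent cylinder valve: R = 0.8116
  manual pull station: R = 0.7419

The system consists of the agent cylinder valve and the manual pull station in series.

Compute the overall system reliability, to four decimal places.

Series (agent cylinder valve and manual pull station): 0.811600 × 0.741900 = 0.6021

0.6021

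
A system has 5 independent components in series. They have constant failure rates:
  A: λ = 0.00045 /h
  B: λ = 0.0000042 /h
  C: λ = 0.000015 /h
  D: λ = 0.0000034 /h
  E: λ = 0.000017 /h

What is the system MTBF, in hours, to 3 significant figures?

Series of exponential components: λ_sys = Σ λ_i
λ_sys = 0.00045 + 0.0000042 + 0.000015 + 0.0000034 + 0.000017 = 4.8960e-04 /h
MTBF = 1 / λ_sys = 2040 h

2040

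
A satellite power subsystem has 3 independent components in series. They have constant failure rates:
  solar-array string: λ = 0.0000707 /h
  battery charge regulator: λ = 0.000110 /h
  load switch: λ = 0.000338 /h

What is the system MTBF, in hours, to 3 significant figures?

Series of exponential components: λ_sys = Σ λ_i
λ_sys = 0.0000707 + 0.000110 + 0.000338 = 5.1870e-04 /h
MTBF = 1 / λ_sys = 1930 h

1930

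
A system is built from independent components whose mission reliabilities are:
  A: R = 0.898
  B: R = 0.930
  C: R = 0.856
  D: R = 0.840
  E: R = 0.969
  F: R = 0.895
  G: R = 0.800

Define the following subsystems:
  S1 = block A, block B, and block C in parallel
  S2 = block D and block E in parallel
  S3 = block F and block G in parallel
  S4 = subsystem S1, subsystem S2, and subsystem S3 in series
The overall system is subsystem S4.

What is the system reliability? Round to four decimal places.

0.9731

Parallel (A, B, and C): 1 − (1 − 0.898000)(1 − 0.930000)(1 − 0.856000) = 0.998972
Parallel (D and E): 1 − (1 − 0.840000)(1 − 0.969000) = 0.995040
Parallel (F and G): 1 − (1 − 0.895000)(1 − 0.800000) = 0.979000
Series ([0.998972], [0.995040], and [0.979000]): 0.998972 × 0.995040 × 0.979000 = 0.9731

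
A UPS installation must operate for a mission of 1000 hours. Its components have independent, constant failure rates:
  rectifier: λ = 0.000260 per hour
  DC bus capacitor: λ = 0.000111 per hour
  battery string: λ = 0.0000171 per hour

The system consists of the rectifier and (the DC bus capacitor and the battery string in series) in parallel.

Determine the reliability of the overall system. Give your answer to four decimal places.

0.9725

R(rectifier) = exp(−0.000260 × 1000) = 0.771052
R(DC bus capacitor) = exp(−0.000111 × 1000) = 0.894939
R(battery string) = exp(−0.0000171 × 1000) = 0.983045
Series (DC bus capacitor and battery string): 0.894939 × 0.983045 = 0.879765
Parallel (rectifier and [0.879765]): 1 − (1 − 0.771052)(1 − 0.879765) = 0.9725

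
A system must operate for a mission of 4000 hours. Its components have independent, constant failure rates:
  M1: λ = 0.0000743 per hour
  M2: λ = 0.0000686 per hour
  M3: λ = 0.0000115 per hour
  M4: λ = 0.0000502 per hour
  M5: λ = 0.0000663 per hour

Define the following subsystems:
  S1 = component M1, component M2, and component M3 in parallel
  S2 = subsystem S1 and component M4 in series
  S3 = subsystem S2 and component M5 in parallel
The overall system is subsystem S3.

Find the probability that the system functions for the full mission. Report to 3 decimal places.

R(M1) = exp(−0.0000743 × 4000) = 0.74290
R(M2) = exp(−0.0000686 × 4000) = 0.76003
R(M3) = exp(−0.0000115 × 4000) = 0.95504
R(M4) = exp(−0.0000502 × 4000) = 0.81808
R(M5) = exp(−0.0000663 × 4000) = 0.76705
Parallel (M1, M2, and M3): 1 − (1 − 0.74290)(1 − 0.76003)(1 − 0.95504) = 0.99723
Series ([0.99723] and M4): 0.99723 × 0.81808 = 0.81581
Parallel ([0.81581] and M5): 1 − (1 − 0.81581)(1 − 0.76705) = 0.957

0.957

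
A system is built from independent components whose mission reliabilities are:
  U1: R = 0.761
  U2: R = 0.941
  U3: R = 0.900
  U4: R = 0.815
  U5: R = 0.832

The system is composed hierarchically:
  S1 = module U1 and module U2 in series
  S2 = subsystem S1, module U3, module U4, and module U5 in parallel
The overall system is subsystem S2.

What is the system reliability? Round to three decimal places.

Series (U1 and U2): 0.76100 × 0.94100 = 0.71610
Parallel ([0.71610], U3, U4, and U5): 1 − (1 − 0.71610)(1 − 0.90000)(1 − 0.81500)(1 − 0.83200) = 0.999

0.999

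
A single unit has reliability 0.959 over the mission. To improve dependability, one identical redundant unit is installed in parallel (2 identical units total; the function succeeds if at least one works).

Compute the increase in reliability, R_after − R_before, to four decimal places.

0.0393

R_before = 0.959
R_after = 1 − (1 − 0.959)^2 = 0.9983
ΔR = 0.9983 − 0.959 = 0.0393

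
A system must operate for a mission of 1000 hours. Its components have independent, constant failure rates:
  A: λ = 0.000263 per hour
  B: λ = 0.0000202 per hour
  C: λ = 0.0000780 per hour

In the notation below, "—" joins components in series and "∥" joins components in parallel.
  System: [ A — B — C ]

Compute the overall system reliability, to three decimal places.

0.697

R(A) = exp(−0.000263 × 1000) = 0.76874
R(B) = exp(−0.0000202 × 1000) = 0.98000
R(C) = exp(−0.0000780 × 1000) = 0.92496
Series (A, B, and C): 0.76874 × 0.98000 × 0.92496 = 0.697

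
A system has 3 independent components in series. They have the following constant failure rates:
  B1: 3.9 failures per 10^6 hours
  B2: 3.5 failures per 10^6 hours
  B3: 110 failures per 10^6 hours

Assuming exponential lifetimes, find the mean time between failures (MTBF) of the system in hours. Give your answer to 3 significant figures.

Series of exponential components: λ_sys = Σ λ_i
λ_sys = 0.0000039 + 0.0000035 + 0.00011 = 1.1740e-04 /h
MTBF = 1 / λ_sys = 8520 h

8520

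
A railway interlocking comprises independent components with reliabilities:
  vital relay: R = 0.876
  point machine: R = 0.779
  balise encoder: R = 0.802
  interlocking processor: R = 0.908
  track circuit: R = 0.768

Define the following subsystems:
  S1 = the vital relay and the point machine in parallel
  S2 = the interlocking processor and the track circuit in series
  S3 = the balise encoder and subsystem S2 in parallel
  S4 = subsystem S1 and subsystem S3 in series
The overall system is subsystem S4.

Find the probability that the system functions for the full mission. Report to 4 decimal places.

Parallel (vital relay and point machine): 1 − (1 − 0.876000)(1 − 0.779000) = 0.972596
Series (interlocking processor and track circuit): 0.908000 × 0.768000 = 0.697344
Parallel (balise encoder and [0.697344]): 1 − (1 − 0.802000)(1 − 0.697344) = 0.940074
Series ([0.972596] and [0.940074]): 0.972596 × 0.940074 = 0.9143

0.9143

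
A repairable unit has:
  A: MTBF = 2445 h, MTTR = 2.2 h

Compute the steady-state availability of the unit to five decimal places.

0.99910

A(A) = MTBF/(MTBF+MTTR) = 2445/(2445+2.2) = 0.99910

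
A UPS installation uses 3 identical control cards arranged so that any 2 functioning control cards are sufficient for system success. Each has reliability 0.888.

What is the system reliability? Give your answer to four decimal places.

R = Σ_{i=2}^{3} C(3,i) p^i (1−p)^{3−i} with p = 0.888
C(3,2)·0.888^2·0.112^1 = 0.264951
C(3,3)·0.888^3·0.112^0 = 0.700227
Sum = 0.9652

0.9652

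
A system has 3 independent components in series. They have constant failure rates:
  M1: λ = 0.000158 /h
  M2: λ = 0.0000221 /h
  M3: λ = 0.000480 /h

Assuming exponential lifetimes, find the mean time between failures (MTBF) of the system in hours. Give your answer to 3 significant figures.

1510

Series of exponential components: λ_sys = Σ λ_i
λ_sys = 0.000158 + 0.0000221 + 0.000480 = 6.6010e-04 /h
MTBF = 1 / λ_sys = 1510 h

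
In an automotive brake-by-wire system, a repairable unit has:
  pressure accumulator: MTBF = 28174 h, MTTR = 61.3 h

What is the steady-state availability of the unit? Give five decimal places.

0.99783

A(pressure accumulator) = MTBF/(MTBF+MTTR) = 28174/(28174+61.3) = 0.99783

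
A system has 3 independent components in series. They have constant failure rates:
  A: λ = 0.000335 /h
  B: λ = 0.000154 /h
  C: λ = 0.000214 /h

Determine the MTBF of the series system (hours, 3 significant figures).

1420

Series of exponential components: λ_sys = Σ λ_i
λ_sys = 0.000335 + 0.000154 + 0.000214 = 7.0300e-04 /h
MTBF = 1 / λ_sys = 1420 h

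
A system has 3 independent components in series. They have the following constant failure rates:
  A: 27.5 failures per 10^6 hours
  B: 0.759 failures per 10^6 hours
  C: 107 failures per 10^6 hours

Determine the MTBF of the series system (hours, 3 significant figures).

7390

Series of exponential components: λ_sys = Σ λ_i
λ_sys = 0.0000275 + 0.000000759 + 0.000107 = 1.3526e-04 /h
MTBF = 1 / λ_sys = 7390 h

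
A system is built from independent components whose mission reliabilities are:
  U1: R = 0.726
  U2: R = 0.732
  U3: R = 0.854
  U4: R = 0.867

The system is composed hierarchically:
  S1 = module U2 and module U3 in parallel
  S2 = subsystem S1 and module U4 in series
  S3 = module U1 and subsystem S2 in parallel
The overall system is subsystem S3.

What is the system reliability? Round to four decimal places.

0.9543

Parallel (U2 and U3): 1 − (1 − 0.732000)(1 − 0.854000) = 0.960872
Series ([0.960872] and U4): 0.960872 × 0.867000 = 0.833076
Parallel (U1 and [0.833076]): 1 − (1 − 0.726000)(1 − 0.833076) = 0.9543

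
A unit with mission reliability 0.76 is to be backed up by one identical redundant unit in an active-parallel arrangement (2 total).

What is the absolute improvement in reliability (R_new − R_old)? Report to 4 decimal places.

R_before = 0.76
R_after = 1 − (1 − 0.76)^2 = 0.9424
ΔR = 0.9424 − 0.76 = 0.1824

0.1824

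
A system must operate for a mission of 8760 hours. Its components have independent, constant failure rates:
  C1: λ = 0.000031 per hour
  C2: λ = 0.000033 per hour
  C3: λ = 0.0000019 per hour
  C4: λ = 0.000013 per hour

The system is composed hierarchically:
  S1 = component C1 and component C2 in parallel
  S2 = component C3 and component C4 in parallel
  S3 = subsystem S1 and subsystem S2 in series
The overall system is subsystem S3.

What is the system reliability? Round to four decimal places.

0.9386

R(C1) = exp(−0.000031 × 8760) = 0.762190
R(C2) = exp(−0.000033 × 8760) = 0.748952
R(C3) = exp(−0.0000019 × 8760) = 0.983494
R(C4) = exp(−0.000013 × 8760) = 0.892365
Parallel (C1 and C2): 1 − (1 − 0.762190)(1 − 0.748952) = 0.940298
Parallel (C3 and C4): 1 − (1 − 0.983494)(1 − 0.892365) = 0.998223
Series ([0.940298] and [0.998223]): 0.940298 × 0.998223 = 0.9386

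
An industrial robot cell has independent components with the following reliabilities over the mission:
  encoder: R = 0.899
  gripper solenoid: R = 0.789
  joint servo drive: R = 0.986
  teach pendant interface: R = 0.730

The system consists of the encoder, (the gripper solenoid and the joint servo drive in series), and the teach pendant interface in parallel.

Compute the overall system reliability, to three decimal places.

Series (gripper solenoid and joint servo drive): 0.78900 × 0.98600 = 0.77795
Parallel (encoder, [0.77795], and teach pendant interface): 1 − (1 − 0.89900)(1 − 0.77795)(1 − 0.73000) = 0.994

0.994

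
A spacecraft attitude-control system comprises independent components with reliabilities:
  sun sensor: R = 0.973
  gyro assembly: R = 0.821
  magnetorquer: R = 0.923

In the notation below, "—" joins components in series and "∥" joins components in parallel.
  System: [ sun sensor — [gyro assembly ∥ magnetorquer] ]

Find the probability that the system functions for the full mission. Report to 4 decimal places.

0.9596

Parallel (gyro assembly and magnetorquer): 1 − (1 − 0.821000)(1 − 0.923000) = 0.986217
Series (sun sensor and [0.986217]): 0.973000 × 0.986217 = 0.9596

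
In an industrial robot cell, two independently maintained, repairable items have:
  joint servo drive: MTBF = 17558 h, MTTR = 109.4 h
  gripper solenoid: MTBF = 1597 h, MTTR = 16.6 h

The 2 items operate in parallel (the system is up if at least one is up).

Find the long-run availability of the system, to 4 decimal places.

A(joint servo drive) = MTBF/(MTBF+MTTR) = 17558/(17558+109.4) = 0.993808
A(gripper solenoid) = MTBF/(MTBF+MTTR) = 1597/(1597+16.6) = 0.989712
Parallel availability: 1 − (1 − 0.993808)(1 − 0.989712) = 0.9999

0.9999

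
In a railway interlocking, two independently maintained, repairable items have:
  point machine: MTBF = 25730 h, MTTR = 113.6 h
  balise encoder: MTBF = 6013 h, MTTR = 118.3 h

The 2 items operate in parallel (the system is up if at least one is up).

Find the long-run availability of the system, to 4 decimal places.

A(point machine) = MTBF/(MTBF+MTTR) = 25730/(25730+113.6) = 0.995604
A(balise encoder) = MTBF/(MTBF+MTTR) = 6013/(6013+118.3) = 0.980706
Parallel availability: 1 − (1 − 0.995604)(1 − 0.980706) = 0.9999

0.9999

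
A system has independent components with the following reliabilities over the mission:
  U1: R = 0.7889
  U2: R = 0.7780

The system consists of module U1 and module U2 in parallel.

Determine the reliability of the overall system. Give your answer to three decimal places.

Parallel (U1 and U2): 1 − (1 − 0.78890)(1 − 0.77800) = 0.953

0.953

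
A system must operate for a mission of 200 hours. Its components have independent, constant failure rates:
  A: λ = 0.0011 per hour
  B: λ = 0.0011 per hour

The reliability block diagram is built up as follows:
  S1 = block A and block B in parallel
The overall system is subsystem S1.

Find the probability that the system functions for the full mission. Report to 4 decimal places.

R(A) = exp(−0.0011 × 200) = 0.802519
R(B) = exp(−0.0011 × 200) = 0.802519
Parallel (A and B): 1 − (1 − 0.802519)(1 − 0.802519) = 0.9610

0.9610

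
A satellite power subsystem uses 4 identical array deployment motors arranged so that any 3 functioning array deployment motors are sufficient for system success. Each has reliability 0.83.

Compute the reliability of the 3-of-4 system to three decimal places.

R = Σ_{i=3}^{4} C(4,i) p^i (1−p)^{4−i} with p = 0.83
C(4,3)·0.83^3·0.17^1 = 0.38882
C(4,4)·0.83^4·0.17^0 = 0.47458
Sum = 0.863

0.863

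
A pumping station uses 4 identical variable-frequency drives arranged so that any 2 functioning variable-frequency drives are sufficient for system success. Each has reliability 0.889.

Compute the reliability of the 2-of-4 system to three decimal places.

0.995

R = Σ_{i=2}^{4} C(4,i) p^i (1−p)^{4−i} with p = 0.889
C(4,2)·0.889^2·0.111^2 = 0.05843
C(4,3)·0.889^3·0.111^1 = 0.31195
C(4,4)·0.889^4·0.111^0 = 0.62461
Sum = 0.995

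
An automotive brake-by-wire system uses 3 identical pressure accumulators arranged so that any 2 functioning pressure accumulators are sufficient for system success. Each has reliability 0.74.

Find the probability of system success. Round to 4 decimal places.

R = Σ_{i=2}^{3} C(3,i) p^i (1−p)^{3−i} with p = 0.74
C(3,2)·0.74^2·0.26^1 = 0.427128
C(3,3)·0.74^3·0.26^0 = 0.405224
Sum = 0.8324

0.8324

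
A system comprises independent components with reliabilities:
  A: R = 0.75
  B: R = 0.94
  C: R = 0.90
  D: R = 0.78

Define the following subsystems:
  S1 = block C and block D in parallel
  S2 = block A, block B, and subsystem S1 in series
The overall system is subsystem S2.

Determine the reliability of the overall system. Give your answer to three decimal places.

Parallel (C and D): 1 − (1 − 0.90000)(1 − 0.78000) = 0.97800
Series (A, B, and [0.97800]): 0.75000 × 0.94000 × 0.97800 = 0.689

0.689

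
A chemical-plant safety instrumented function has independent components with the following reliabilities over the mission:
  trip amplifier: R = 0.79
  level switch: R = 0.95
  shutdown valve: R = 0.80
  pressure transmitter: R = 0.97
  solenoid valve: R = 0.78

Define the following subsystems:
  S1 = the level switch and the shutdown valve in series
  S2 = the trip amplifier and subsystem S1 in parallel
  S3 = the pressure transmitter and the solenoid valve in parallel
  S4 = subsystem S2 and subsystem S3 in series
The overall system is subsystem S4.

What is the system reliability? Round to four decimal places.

0.9433

Series (level switch and shutdown valve): 0.950000 × 0.800000 = 0.760000
Parallel (trip amplifier and [0.760000]): 1 − (1 − 0.790000)(1 − 0.760000) = 0.949600
Parallel (pressure transmitter and solenoid valve): 1 − (1 − 0.970000)(1 − 0.780000) = 0.993400
Series ([0.949600] and [0.993400]): 0.949600 × 0.993400 = 0.9433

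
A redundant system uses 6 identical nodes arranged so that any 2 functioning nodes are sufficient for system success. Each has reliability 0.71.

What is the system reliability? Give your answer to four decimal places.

0.9907

R = Σ_{i=2}^{6} C(6,i) p^i (1−p)^{6−i} with p = 0.71
C(6,2)·0.71^2·0.29^4 = 0.053481
C(6,3)·0.71^3·0.29^3 = 0.174582
C(6,4)·0.71^4·0.29^2 = 0.320568
C(6,5)·0.71^5·0.29^1 = 0.313936
C(6,6)·0.71^6·0.29^0 = 0.128100
Sum = 0.9907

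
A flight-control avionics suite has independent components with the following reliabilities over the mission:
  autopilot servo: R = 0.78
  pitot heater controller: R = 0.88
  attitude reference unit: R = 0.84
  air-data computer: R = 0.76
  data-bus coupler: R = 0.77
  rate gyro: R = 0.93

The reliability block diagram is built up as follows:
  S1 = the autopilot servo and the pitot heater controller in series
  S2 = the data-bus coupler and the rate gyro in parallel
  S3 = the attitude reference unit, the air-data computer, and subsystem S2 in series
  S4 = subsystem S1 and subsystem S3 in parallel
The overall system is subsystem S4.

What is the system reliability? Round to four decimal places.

0.8834

Series (autopilot servo and pitot heater controller): 0.780000 × 0.880000 = 0.686400
Parallel (data-bus coupler and rate gyro): 1 − (1 − 0.770000)(1 − 0.930000) = 0.983900
Series (attitude reference unit, air-data computer, and [0.983900]): 0.840000 × 0.760000 × 0.983900 = 0.628122
Parallel ([0.686400] and [0.628122]): 1 − (1 − 0.686400)(1 − 0.628122) = 0.8834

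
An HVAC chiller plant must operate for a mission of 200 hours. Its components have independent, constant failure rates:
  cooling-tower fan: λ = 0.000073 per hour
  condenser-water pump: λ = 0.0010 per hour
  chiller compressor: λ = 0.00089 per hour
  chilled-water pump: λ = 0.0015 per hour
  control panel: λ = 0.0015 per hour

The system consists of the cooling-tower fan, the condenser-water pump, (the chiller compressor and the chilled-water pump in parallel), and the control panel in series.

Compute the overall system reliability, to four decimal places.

R(cooling-tower fan) = exp(−0.000073 × 200) = 0.985506
R(condenser-water pump) = exp(−0.0010 × 200) = 0.818731
R(chiller compressor) = exp(−0.00089 × 200) = 0.836942
R(chilled-water pump) = exp(−0.0015 × 200) = 0.740818
R(control panel) = exp(−0.0015 × 200) = 0.740818
Parallel (chiller compressor and chilled-water pump): 1 − (1 − 0.836942)(1 − 0.740818) = 0.957738
Series (cooling-tower fan, condenser-water pump, [0.957738], and control panel): 0.985506 × 0.818731 × 0.957738 × 0.740818 = 0.5725

0.5725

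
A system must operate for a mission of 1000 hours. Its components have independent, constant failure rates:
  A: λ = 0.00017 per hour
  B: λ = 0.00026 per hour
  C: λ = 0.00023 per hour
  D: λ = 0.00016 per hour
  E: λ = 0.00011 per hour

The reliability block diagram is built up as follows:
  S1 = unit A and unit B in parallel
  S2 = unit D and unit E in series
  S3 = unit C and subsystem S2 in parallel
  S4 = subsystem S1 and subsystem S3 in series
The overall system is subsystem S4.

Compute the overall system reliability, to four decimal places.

0.9173

R(A) = exp(−0.00017 × 1000) = 0.843665
R(B) = exp(−0.00026 × 1000) = 0.771052
R(C) = exp(−0.00023 × 1000) = 0.794534
R(D) = exp(−0.00016 × 1000) = 0.852144
R(E) = exp(−0.00011 × 1000) = 0.895834
Parallel (A and B): 1 − (1 − 0.843665)(1 − 0.771052) = 0.964207
Series (D and E): 0.852144 × 0.895834 = 0.763380
Parallel (C and [0.763380]): 1 − (1 − 0.794534)(1 − 0.763380) = 0.951383
Series ([0.964207] and [0.951383]): 0.964207 × 0.951383 = 0.9173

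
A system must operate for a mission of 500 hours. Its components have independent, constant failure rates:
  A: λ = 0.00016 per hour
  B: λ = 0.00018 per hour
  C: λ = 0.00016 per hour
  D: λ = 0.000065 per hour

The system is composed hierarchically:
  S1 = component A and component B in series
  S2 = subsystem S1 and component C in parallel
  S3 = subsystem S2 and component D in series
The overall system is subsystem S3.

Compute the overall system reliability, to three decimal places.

R(A) = exp(−0.00016 × 500) = 0.92312
R(B) = exp(−0.00018 × 500) = 0.91393
R(C) = exp(−0.00016 × 500) = 0.92312
R(D) = exp(−0.000065 × 500) = 0.96802
Series (A and B): 0.92312 × 0.91393 = 0.84367
Parallel ([0.84367] and C): 1 − (1 − 0.84367)(1 − 0.92312) = 0.98798
Series ([0.98798] and D): 0.98798 × 0.96802 = 0.956

0.956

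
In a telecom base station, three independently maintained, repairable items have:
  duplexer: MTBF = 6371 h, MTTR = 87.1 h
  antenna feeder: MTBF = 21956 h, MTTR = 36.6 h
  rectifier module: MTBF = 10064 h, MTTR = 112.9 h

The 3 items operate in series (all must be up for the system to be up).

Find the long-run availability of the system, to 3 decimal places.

0.974

A(duplexer) = MTBF/(MTBF+MTTR) = 6371/(6371+87.1) = 0.986513
A(antenna feeder) = MTBF/(MTBF+MTTR) = 21956/(21956+36.6) = 0.998336
A(rectifier module) = MTBF/(MTBF+MTTR) = 10064/(10064+112.9) = 0.988906
Series availability: 0.986513 × 0.998336 × 0.988906 = 0.974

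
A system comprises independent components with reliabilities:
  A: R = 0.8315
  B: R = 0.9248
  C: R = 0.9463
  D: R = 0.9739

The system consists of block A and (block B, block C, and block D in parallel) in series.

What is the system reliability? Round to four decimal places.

Parallel (B, C, and D): 1 − (1 − 0.924800)(1 − 0.946300)(1 − 0.973900) = 0.999895
Series (A and [0.999895]): 0.831500 × 0.999895 = 0.8314

0.8314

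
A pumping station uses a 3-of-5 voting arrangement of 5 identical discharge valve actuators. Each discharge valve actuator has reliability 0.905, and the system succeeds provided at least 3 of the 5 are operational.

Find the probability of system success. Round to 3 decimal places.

R = Σ_{i=3}^{5} C(5,i) p^i (1−p)^{5−i} with p = 0.905
C(5,3)·0.905^3·0.095^2 = 0.06689
C(5,4)·0.905^4·0.095^1 = 0.31863
C(5,5)·0.905^5·0.095^0 = 0.60708
Sum = 0.993

0.993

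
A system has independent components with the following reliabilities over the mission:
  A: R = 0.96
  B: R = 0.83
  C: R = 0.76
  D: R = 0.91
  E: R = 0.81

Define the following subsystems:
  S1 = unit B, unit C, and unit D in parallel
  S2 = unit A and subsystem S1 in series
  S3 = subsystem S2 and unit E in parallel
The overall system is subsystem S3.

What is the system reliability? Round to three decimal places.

0.992

Parallel (B, C, and D): 1 − (1 − 0.83000)(1 − 0.76000)(1 − 0.91000) = 0.99633
Series (A and [0.99633]): 0.96000 × 0.99633 = 0.95648
Parallel ([0.95648] and E): 1 − (1 − 0.95648)(1 − 0.81000) = 0.992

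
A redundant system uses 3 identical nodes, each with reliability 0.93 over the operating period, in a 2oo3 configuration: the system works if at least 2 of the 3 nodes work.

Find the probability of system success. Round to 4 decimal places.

R = Σ_{i=2}^{3} C(3,i) p^i (1−p)^{3−i} with p = 0.93
C(3,2)·0.93^2·0.07^1 = 0.181629
C(3,3)·0.93^3·0.07^0 = 0.804357
Sum = 0.9860

0.9860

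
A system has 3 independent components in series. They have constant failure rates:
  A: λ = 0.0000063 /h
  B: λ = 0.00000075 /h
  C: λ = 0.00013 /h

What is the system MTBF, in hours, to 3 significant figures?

Series of exponential components: λ_sys = Σ λ_i
λ_sys = 0.0000063 + 0.00000075 + 0.00013 = 1.3705e-04 /h
MTBF = 1 / λ_sys = 7300 h

7300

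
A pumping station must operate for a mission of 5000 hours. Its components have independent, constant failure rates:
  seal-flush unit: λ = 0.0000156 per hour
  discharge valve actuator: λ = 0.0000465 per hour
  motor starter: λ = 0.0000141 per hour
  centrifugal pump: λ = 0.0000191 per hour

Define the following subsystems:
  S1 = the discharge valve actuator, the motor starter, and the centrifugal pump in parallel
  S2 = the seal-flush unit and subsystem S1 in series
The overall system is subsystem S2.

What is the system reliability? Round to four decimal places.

0.9238

R(seal-flush unit) = exp(−0.0000156 × 5000) = 0.924964
R(discharge valve actuator) = exp(−0.0000465 × 5000) = 0.792550
R(motor starter) = exp(−0.0000141 × 5000) = 0.931928
R(centrifugal pump) = exp(−0.0000191 × 5000) = 0.908918
Parallel (discharge valve actuator, motor starter, and centrifugal pump): 1 − (1 − 0.792550)(1 − 0.931928)(1 − 0.908918) = 0.998714
Series (seal-flush unit and [0.998714]): 0.924964 × 0.998714 = 0.9238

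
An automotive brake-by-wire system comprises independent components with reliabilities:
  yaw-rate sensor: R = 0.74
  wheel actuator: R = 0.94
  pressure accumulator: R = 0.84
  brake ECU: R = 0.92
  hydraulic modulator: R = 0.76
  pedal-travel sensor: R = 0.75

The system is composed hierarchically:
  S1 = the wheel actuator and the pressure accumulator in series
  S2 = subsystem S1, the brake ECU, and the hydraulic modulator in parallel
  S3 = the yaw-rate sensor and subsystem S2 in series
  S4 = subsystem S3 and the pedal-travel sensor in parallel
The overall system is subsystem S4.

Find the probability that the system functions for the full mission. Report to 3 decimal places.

0.934

Series (wheel actuator and pressure accumulator): 0.94000 × 0.84000 = 0.78960
Parallel ([0.78960], brake ECU, and hydraulic modulator): 1 − (1 − 0.78960)(1 − 0.92000)(1 − 0.76000) = 0.99596
Series (yaw-rate sensor and [0.99596]): 0.74000 × 0.99596 = 0.73701
Parallel ([0.73701] and pedal-travel sensor): 1 − (1 − 0.73701)(1 − 0.75000) = 0.934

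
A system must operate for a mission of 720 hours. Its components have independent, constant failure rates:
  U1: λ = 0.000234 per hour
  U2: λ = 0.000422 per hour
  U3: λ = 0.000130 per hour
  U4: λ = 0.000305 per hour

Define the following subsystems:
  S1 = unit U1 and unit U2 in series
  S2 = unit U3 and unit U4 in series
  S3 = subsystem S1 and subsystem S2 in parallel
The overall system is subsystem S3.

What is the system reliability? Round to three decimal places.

0.899

R(U1) = exp(−0.000234 × 720) = 0.84495
R(U2) = exp(−0.000422 × 720) = 0.73798
R(U3) = exp(−0.000130 × 720) = 0.91065
R(U4) = exp(−0.000305 × 720) = 0.80284
Series (U1 and U2): 0.84495 × 0.73798 = 0.62356
Series (U3 and U4): 0.91065 × 0.80284 = 0.73111
Parallel ([0.62356] and [0.73111]): 1 − (1 − 0.62356)(1 − 0.73111) = 0.899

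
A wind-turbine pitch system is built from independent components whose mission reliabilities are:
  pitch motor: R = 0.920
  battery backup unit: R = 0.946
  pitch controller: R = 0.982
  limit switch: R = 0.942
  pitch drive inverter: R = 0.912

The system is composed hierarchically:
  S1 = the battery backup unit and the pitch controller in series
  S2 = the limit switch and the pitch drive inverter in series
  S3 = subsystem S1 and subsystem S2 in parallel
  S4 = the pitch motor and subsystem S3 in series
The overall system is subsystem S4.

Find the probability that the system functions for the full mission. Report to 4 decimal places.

0.9108

Series (battery backup unit and pitch controller): 0.946000 × 0.982000 = 0.928972
Series (limit switch and pitch drive inverter): 0.942000 × 0.912000 = 0.859104
Parallel ([0.928972] and [0.859104]): 1 − (1 − 0.928972)(1 − 0.859104) = 0.989992
Series (pitch motor and [0.989992]): 0.920000 × 0.989992 = 0.9108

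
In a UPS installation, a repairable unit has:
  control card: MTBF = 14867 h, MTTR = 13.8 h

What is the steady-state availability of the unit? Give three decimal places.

0.999

A(control card) = MTBF/(MTBF+MTTR) = 14867/(14867+13.8) = 0.999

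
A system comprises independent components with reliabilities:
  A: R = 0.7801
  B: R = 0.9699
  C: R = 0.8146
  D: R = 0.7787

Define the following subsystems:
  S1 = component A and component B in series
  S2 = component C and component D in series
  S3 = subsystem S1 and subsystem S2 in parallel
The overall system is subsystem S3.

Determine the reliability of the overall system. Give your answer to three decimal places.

Series (A and B): 0.78010 × 0.96990 = 0.75662
Series (C and D): 0.81460 × 0.77870 = 0.63433
Parallel ([0.75662] and [0.63433]): 1 − (1 − 0.75662)(1 − 0.63433) = 0.911

0.911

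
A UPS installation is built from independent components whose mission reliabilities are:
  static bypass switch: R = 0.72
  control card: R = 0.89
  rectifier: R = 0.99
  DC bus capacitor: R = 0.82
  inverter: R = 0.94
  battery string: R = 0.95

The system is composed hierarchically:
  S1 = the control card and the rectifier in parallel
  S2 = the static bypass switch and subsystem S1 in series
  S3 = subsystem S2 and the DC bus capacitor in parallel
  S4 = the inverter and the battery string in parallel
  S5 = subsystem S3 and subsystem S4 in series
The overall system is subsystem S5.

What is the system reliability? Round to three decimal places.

Parallel (control card and rectifier): 1 − (1 − 0.89000)(1 − 0.99000) = 0.99890
Series (static bypass switch and [0.99890]): 0.72000 × 0.99890 = 0.71921
Parallel ([0.71921] and DC bus capacitor): 1 − (1 − 0.71921)(1 − 0.82000) = 0.94946
Parallel (inverter and battery string): 1 − (1 − 0.94000)(1 − 0.95000) = 0.99700
Series ([0.94946] and [0.99700]): 0.94946 × 0.99700 = 0.947

0.947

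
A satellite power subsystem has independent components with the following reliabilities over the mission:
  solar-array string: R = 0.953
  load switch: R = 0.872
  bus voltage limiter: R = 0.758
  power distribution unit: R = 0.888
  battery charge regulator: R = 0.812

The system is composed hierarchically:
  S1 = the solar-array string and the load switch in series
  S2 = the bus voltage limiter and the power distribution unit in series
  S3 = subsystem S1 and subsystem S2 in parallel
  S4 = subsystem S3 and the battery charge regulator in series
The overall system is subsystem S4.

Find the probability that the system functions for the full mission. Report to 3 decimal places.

Series (solar-array string and load switch): 0.95300 × 0.87200 = 0.83102
Series (bus voltage limiter and power distribution unit): 0.75800 × 0.88800 = 0.67310
Parallel ([0.83102] and [0.67310]): 1 − (1 − 0.83102)(1 − 0.67310) = 0.94476
Series ([0.94476] and battery charge regulator): 0.94476 × 0.81200 = 0.767

0.767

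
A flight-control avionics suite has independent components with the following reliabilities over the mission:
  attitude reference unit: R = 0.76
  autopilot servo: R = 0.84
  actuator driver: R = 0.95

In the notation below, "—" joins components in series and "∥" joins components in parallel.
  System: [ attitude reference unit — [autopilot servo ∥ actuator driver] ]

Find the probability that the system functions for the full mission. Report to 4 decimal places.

Parallel (autopilot servo and actuator driver): 1 − (1 − 0.840000)(1 − 0.950000) = 0.992000
Series (attitude reference unit and [0.992000]): 0.760000 × 0.992000 = 0.7539

0.7539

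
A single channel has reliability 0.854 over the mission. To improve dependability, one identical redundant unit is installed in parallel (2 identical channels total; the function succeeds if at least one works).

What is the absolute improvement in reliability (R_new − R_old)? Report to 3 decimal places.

0.125

R_before = 0.854
R_after = 1 − (1 − 0.854)^2 = 0.979
ΔR = 0.979 − 0.854 = 0.125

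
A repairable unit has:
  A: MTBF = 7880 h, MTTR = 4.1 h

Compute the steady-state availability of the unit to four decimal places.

0.9995

A(A) = MTBF/(MTBF+MTTR) = 7880/(7880+4.1) = 0.9995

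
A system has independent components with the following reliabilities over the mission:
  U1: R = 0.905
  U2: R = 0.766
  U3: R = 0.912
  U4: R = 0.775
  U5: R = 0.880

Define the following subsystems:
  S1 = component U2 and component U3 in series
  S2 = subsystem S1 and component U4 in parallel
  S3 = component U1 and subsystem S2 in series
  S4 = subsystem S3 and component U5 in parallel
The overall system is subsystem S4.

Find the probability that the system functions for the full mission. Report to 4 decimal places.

Series (U2 and U3): 0.766000 × 0.912000 = 0.698592
Parallel ([0.698592] and U4): 1 − (1 − 0.698592)(1 − 0.775000) = 0.932183
Series (U1 and [0.932183]): 0.905000 × 0.932183 = 0.843626
Parallel ([0.843626] and U5): 1 − (1 − 0.843626)(1 − 0.880000) = 0.9812

0.9812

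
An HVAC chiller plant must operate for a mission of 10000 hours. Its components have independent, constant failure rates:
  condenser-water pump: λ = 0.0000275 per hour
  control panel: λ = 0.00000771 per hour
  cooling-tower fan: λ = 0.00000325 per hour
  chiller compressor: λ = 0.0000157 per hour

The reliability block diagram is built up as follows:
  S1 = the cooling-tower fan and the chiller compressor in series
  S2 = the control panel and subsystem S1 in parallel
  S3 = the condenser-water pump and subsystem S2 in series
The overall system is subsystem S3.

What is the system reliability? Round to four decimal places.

0.7498

R(condenser-water pump) = exp(−0.0000275 × 10000) = 0.759572
R(control panel) = exp(−0.00000771 × 10000) = 0.925797
R(cooling-tower fan) = exp(−0.00000325 × 10000) = 0.968022
R(chiller compressor) = exp(−0.0000157 × 10000) = 0.854704
Series (cooling-tower fan and chiller compressor): 0.968022 × 0.854704 = 0.827372
Parallel (control panel and [0.827372]): 1 − (1 − 0.925797)(1 − 0.827372) = 0.987190
Series (condenser-water pump and [0.987190]): 0.759572 × 0.987190 = 0.7498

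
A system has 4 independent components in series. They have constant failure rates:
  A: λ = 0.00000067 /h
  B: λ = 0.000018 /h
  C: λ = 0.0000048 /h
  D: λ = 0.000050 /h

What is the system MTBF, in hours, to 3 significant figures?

13600

Series of exponential components: λ_sys = Σ λ_i
λ_sys = 0.00000067 + 0.000018 + 0.0000048 + 0.000050 = 7.3470e-05 /h
MTBF = 1 / λ_sys = 13600 h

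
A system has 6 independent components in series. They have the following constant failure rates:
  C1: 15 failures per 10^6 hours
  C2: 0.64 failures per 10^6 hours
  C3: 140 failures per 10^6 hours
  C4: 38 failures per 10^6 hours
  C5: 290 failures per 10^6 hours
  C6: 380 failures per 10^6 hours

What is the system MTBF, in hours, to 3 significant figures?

Series of exponential components: λ_sys = Σ λ_i
λ_sys = 0.000015 + 0.00000064 + 0.00014 + 0.000038 + 0.00029 + 0.00038 = 8.6364e-04 /h
MTBF = 1 / λ_sys = 1160 h

1160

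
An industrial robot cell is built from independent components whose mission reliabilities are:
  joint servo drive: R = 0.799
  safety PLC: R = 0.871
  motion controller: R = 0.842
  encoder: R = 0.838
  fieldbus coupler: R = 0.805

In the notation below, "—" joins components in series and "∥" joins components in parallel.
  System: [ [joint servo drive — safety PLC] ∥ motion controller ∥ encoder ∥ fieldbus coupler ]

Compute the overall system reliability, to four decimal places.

Series (joint servo drive and safety PLC): 0.799000 × 0.871000 = 0.695929
Parallel ([0.695929], motion controller, encoder, and fieldbus coupler): 1 − (1 − 0.695929)(1 − 0.842000)(1 − 0.838000)(1 − 0.805000) = 0.9985

0.9985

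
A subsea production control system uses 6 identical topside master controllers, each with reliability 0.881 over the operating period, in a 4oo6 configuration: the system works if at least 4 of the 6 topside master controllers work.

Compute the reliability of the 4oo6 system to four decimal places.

0.9745

R = Σ_{i=4}^{6} C(6,i) p^i (1−p)^{6−i} with p = 0.881
C(6,4)·0.881^4·0.119^2 = 0.127964
C(6,5)·0.881^5·0.119^1 = 0.378946
C(6,6)·0.881^6·0.119^0 = 0.467579
Sum = 0.9745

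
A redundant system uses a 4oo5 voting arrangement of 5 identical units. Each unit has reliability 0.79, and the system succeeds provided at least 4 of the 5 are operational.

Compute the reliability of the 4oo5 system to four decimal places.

0.7167

R = Σ_{i=4}^{5} C(5,i) p^i (1−p)^{5−i} with p = 0.79
C(5,4)·0.79^4·0.21^1 = 0.408976
C(5,5)·0.79^5·0.21^0 = 0.307706
Sum = 0.7167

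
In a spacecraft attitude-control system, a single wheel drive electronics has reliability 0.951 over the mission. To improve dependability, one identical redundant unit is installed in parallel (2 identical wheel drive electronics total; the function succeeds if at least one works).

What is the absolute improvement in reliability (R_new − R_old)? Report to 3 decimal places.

R_before = 0.951
R_after = 1 − (1 − 0.951)^2 = 0.998
ΔR = 0.998 − 0.951 = 0.047

0.047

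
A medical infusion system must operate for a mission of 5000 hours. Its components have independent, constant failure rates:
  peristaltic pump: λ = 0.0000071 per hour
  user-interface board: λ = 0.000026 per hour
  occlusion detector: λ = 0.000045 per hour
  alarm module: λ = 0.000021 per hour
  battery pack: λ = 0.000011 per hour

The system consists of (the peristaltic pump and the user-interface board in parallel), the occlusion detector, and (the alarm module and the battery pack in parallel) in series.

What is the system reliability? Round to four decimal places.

R(peristaltic pump) = exp(−0.0000071 × 5000) = 0.965123
R(user-interface board) = exp(−0.000026 × 5000) = 0.878095
R(occlusion detector) = exp(−0.000045 × 5000) = 0.798516
R(alarm module) = exp(−0.000021 × 5000) = 0.900325
R(battery pack) = exp(−0.000011 × 5000) = 0.946485
Parallel (peristaltic pump and user-interface board): 1 − (1 − 0.965123)(1 − 0.878095) = 0.995748
Parallel (alarm module and battery pack): 1 − (1 − 0.900325)(1 − 0.946485) = 0.994666
Series ([0.995748], occlusion detector, and [0.994666]): 0.995748 × 0.798516 × 0.994666 = 0.7909

0.7909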